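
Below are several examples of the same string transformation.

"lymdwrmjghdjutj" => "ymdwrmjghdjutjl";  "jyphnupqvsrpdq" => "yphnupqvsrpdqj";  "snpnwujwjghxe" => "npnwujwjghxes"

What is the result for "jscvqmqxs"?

The rule is to move the first character to the end.
So "jscvqmqxs" becomes "scvqmqxsj".

scvqmqxsj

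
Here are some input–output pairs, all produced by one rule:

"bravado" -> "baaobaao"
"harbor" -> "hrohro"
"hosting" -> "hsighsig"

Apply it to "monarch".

mnrhmnrh

Looking at the pairs, the operation is to keep every other character starting from the first (positions 1st, 3rd, 5th, ...), then write the whole string twice.
Working it through for "monarch": intermediate "mnrh", final "mnrhmnrh".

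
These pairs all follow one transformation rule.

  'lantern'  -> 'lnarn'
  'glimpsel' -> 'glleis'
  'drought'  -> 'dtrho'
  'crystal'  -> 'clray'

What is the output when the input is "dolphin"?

The pattern: take characters alternately from the front and the back (1st, last, 2nd, 2nd-last, ...), then delete the last 2 characters.
Starting from "dolphin": after the first operation, "dnoilhp"; after the second, "dnoil".

dnoil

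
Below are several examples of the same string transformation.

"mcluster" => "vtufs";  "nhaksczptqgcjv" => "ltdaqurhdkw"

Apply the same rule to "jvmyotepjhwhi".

Looking at the pairs, the operation is to delete the first 3 characters, then shift every letter 1 place forward in the alphabet (wrapping around).
Doing the same to "jvmyotepjhwhi": "zpufqkixij".

zpufqkixij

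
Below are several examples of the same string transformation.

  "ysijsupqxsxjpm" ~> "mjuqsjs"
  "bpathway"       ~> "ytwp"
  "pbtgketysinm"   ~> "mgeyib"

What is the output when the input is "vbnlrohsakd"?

The pattern: keep every other character starting from the second (positions 2nd, 4th, 6th, ...), then swap the first and last characters.
For "vbnlrohsakd", step one produces "blosk"; step two turns that into "klosb".

klosb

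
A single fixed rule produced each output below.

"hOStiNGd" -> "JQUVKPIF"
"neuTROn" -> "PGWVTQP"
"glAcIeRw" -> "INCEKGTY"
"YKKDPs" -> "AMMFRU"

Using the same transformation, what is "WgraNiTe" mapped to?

YITCPKVG

What's happening: shift every letter 2 places forward in the alphabet (wrapping around), then convert every letter to uppercase.
Working it through for "WgraNiTe": intermediate "YitcPkVg", final "YITCPKVG".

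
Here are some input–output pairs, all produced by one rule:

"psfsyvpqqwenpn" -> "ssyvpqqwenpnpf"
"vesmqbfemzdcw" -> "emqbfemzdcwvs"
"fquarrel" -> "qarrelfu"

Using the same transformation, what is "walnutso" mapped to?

The rule is to move the first 2 characters to the end (rotate left by 2), then swap the first and last characters.
On "walnutso": the first step gives "lnutsowa", and the second then gives "anutsowl".

anutsowl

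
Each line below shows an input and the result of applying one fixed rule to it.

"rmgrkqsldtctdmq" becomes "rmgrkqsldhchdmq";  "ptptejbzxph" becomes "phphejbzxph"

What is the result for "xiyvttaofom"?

Each output is the input with this applied: replace every "t" with "h".
"xiyvttaofom" → "xiyvhhaofom".

xiyvhhaofom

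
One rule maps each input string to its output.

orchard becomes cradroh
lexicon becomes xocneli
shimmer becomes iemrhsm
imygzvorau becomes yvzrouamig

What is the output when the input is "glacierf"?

aeifrlgc

The transformation: swap each adjacent pair of characters (1↔2, 3↔4, ...), then move the first 3 characters to the end (rotate left by 3).
On "glacierf": the first step gives "lgcaeifr", and the second then gives "aeifrlgc".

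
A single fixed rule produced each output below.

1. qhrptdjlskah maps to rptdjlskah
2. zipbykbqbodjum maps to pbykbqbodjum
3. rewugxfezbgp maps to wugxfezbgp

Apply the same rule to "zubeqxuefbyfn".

Rule — delete the first 2 characters.
Applying that to "zubeqxuefbyfn" gives "beqxuefbyfn".

beqxuefbyfn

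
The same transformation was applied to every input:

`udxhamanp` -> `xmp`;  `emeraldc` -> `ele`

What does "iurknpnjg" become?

rpg

What's happening: move the first 2 characters to the end (rotate left by 2), then keep one character in every 3, starting at position 1 (positions 1st, 4th, 7th, ...).
"iurknpnjg" → "rknpnjgiu" → "rpg".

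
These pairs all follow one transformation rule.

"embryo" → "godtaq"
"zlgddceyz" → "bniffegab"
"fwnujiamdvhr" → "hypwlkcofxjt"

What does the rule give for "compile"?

eqorkng

What's happening: shift every letter 2 places forward in the alphabet (wrapping around).
On "compile" that produces "eqorkng".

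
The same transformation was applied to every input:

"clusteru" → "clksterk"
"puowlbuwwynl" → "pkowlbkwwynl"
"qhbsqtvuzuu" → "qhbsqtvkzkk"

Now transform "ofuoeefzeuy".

ofkoeefzeky

What's happening: replace every "u" with "k".
So "ofuoeefzeuy" becomes "ofkoeefzeky".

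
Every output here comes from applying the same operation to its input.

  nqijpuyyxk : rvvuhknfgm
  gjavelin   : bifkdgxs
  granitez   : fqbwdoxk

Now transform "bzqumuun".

jrrkywnr

The transformation: shift every letter 3 places backward in the alphabet (wrapping around), then swap the front and back halves of the string.
Starting from "bzqumuun": after the first operation, "ywnrjrrk"; after the second, "jrrkywnr".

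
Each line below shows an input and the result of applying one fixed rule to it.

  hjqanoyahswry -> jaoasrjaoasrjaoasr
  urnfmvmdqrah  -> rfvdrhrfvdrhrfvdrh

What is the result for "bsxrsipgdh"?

What's happening: keep every other character starting from the second (positions 2nd, 4th, 6th, ...), then write the whole string 3 times in a row.
Working it through for "bsxrsipgdh": intermediate "srigh", final "srighsrighsrigh".

srighsrighsrigh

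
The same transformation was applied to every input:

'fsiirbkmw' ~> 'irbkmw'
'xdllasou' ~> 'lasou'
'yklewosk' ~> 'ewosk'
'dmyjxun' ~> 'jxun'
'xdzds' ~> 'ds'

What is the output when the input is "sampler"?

Each output is the input with this applied: delete the first 3 characters.
So "sampler" becomes "pler".

pler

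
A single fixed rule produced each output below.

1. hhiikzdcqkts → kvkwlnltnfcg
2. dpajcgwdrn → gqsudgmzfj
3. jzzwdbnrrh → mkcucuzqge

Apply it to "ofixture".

rhiulxaw

What's happening: take characters alternately from the front and the back (1st, last, 2nd, 2nd-last, ...), then shift every letter 3 places forward in the alphabet (wrapping around).
"ofixture" → "oefriuxt" → "rhiulxaw".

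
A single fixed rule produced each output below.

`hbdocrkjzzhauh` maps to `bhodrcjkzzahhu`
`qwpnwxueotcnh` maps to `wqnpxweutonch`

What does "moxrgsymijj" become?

The transformation: swap each adjacent pair of characters (1↔2, 3↔4, ...).
For "moxrgsymijj" the result is "omrxsgmyjij".

omrxsgmyjij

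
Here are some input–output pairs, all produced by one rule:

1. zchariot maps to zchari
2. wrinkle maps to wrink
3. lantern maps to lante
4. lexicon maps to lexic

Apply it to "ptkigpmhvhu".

ptkigpmhv

In each case the input is transformed by: delete the last 2 characters.
For "ptkigpmhvhu" the result is "ptkigpmhv".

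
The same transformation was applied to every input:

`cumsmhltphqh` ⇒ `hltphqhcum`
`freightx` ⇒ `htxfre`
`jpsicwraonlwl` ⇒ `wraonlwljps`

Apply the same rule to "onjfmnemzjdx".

Looking at the pairs, the operation is to move the first 3 characters to the end (rotate left by 3), then delete the first 2 characters.
For "onjfmnemzjdx", step one produces "fmnemzjdxonj"; step two turns that into "nemzjdxonj".
(Check on "cumsmhltphqh": → "smhltphqhcum" → "hltphqhcum" ✓)

nemzjdxonj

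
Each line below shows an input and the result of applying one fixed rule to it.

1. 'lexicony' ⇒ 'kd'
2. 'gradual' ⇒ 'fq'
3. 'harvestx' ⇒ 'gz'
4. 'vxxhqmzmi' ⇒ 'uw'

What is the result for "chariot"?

The transformation: shift every letter 1 place backward in the alphabet (wrapping around), then keep only the first 2 characters.
For "chariot", step one produces "bgzqhns"; step two turns that into "bg".

bg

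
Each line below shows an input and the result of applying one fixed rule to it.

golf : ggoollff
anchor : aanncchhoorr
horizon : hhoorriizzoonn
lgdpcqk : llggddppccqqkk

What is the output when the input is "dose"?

The transformation: double every character.
So "dose" becomes "ddoossee".

ddoossee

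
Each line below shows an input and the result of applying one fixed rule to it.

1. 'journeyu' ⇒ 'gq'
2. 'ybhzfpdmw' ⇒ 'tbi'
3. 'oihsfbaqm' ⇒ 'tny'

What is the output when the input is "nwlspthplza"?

xfx

Rule — keep one character in every 3, starting at position 3 (positions 3rd, 6th, 9th, ...), then shift every letter 12 places forward in the alphabet (wrapping around).
For "nwlspthplza", step one produces "ltl"; step two turns that into "xfx".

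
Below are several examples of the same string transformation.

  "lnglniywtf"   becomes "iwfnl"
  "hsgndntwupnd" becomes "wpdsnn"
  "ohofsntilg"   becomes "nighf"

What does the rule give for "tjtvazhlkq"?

zlqjv

Looking at the pairs, the operation is to keep every other character starting from the second (positions 2nd, 4th, 6th, ...), then move the last 3 characters to the front (rotate right by 3).
Working it through for "tjtvazhlkq": intermediate "jvzlq", final "zlqjv".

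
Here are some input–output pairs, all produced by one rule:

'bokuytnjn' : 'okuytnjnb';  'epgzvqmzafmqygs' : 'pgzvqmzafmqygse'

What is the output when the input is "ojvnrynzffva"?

In each case the input is transformed by: move the first character to the end.
On "ojvnrynzffva" that produces "jvnrynzffvao".

jvnrynzffvao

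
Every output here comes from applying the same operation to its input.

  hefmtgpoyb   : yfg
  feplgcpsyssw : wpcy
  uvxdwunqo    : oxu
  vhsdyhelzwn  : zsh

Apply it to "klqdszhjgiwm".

Looking at the pairs, the operation is to keep one character in every 3, starting at position 3 (positions 3rd, 6th, 9th, ...), then move the last character to the front.
On "klqdszhjgiwm": the first step gives "qzgm", and the second then gives "mqzg".

mqzg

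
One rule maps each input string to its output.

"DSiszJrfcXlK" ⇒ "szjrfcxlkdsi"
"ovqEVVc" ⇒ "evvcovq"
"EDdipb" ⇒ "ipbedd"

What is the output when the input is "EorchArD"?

chardeor

The pattern: move the first 3 characters to the end (rotate left by 3), then convert every letter to lowercase.
On "EorchArD": the first step gives "chArDEor", and the second then gives "chardeor".
(Check on "ovqEVVc": → "EVVcovq" → "evvcovq" ✓)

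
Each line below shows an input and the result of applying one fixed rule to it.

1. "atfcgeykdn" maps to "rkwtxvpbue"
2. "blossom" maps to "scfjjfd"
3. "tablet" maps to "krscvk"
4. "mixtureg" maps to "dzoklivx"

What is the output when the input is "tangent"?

In each case the input is transformed by: shift every letter 9 places backward in the alphabet (wrapping around).
Applying that to "tangent" gives "krexvek".

krexvek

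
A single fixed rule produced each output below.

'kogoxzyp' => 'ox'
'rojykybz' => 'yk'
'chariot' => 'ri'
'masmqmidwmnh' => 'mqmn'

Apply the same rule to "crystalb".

Looking at the pairs, the operation is to swap each adjacent pair of characters (1↔2, 3↔4, ...), then keep one character in every 3, starting at position 3 (positions 3rd, 6th, 9th, ...).
Starting from "crystalb": after the first operation, "rcsyatbl"; after the second, "st".

st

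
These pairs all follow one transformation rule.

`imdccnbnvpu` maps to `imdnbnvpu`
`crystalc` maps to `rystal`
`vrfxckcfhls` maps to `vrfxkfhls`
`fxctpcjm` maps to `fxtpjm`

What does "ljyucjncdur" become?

Looking at the pairs, the operation is to remove every "c".
So "ljyucjncdur" becomes "ljyujndur".

ljyujndur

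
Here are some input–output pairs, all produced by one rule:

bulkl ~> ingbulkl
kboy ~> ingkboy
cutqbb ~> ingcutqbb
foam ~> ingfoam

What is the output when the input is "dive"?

In each case the input is transformed by: prepend "ing".
Doing the same to "dive": "ingdive".

ingdive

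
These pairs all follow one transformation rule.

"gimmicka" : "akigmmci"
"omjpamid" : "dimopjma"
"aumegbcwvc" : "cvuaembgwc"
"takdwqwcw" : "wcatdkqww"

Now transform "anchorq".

qrnahco

Each output is the input with this applied: move the last 2 characters to the front (rotate right by 2), then swap each adjacent pair of characters (1↔2, 3↔4, ...).
"anchorq" → "rqancho" → "qrnahco".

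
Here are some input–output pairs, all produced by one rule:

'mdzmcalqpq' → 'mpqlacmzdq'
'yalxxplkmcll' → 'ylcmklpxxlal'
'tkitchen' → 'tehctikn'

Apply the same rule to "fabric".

firbac

The transformation: reverse the string, then swap the first and last characters.
For "fabric" the result is "firbac".
(Check on "tkitchen": → "nehctikt" → "tehctikn" ✓)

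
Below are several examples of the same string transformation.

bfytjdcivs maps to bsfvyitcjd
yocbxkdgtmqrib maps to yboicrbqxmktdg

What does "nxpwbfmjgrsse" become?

Looking at the pairs, the operation is to take characters alternately from the front and the back (1st, last, 2nd, 2nd-last, ...).
On "nxpwbfmjgrsse" that produces "nexspswrbgfjm".

nexspswrbgfjm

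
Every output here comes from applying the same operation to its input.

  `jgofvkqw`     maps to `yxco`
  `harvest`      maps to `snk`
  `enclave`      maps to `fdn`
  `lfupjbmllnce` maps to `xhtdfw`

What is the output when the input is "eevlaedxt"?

wdwp

Looking at the pairs, the operation is to keep every other character starting from the second (positions 2nd, 4th, 6th, ...), then shift every letter 8 places backward in the alphabet (wrapping around).
Starting from "eevlaedxt": after the first operation, "elex"; after the second, "wdwp".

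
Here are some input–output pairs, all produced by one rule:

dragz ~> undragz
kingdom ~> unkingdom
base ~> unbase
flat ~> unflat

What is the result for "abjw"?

The rule is to prepend "un".
So "abjw" becomes "unabjw".

unabjw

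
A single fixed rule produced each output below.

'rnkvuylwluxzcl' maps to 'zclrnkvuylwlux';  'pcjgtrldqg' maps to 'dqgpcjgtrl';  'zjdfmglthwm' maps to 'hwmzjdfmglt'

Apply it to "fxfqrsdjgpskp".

skpfxfqrsdjgp

In each case the input is transformed by: move the last 3 characters to the front (rotate right by 3).
On "fxfqrsdjgpskp" that produces "skpfxfqrsdjgp".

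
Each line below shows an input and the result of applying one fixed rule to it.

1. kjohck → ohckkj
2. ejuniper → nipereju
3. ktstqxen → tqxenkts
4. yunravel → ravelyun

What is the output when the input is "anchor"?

choran

The pattern: move the last character to the front, then swap the front and back halves of the string.
Doing the same to "anchor": "choran".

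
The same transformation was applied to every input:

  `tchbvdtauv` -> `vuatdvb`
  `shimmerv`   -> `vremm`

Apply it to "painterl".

lretn

Rule — delete the first 3 characters, then reverse the string.
Applying both steps to "painterl": "nterl", then "lretn".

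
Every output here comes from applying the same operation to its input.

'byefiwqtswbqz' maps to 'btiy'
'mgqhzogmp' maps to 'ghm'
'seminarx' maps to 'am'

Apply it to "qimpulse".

lm

What's happening: reverse the string, then keep one character in every 3, starting at position 3 (positions 3rd, 6th, 9th, ...).
On "qimpulse": the first step gives "eslupmiq", and the second then gives "lm".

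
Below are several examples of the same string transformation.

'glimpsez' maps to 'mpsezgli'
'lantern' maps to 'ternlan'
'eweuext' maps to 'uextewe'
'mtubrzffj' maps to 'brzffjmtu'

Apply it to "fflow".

owffl

Each output is the input with this applied: move the first 3 characters to the end (rotate left by 3).
Applying that to "fflow" gives "owffl".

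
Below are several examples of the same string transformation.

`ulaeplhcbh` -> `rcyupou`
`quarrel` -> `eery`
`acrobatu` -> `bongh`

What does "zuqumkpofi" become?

hzxcbsv

The rule is to shift every letter 13 places forward in the alphabet (wrapping around) — i.e. ROT13, then delete the first 3 characters.
"zuqumkpofi" → "mhdhzxcbsv" → "hzxcbsv".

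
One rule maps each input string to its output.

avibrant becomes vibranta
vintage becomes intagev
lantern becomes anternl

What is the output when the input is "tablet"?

ablett

The pattern: move the first character to the end.
Applying that to "tablet" gives "ablett".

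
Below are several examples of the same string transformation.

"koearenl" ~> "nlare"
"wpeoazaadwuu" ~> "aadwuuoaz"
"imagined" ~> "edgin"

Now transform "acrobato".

tooba

In each case the input is transformed by: delete the first 3 characters, then move the first 3 characters to the end (rotate left by 3).
On "acrobato" that produces "tooba".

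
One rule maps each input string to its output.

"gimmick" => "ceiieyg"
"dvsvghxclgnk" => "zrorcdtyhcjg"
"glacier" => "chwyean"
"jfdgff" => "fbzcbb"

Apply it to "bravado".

What's happening: shift every letter 4 places backward in the alphabet (wrapping around).
For "bravado" the result is "xnwrwzk".

xnwrwzk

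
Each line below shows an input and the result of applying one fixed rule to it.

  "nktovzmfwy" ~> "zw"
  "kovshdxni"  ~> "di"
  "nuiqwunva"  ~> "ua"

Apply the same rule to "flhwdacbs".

as

Looking at the pairs, the operation is to keep one character in every 3, starting at position 3 (positions 3rd, 6th, 9th, ...), then delete the first character.
Starting from "flhwdacbs": after the first operation, "has"; after the second, "as".
(Check on "nuiqwunva": → "iua" → "ua" ✓)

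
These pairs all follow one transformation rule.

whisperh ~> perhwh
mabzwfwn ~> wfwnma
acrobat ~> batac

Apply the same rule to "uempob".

Each output is the input with this applied: move the first 2 characters to the end (rotate left by 2), then delete the first 2 characters.
For "uempob", step one produces "mpobue"; step two turns that into "obue".

obue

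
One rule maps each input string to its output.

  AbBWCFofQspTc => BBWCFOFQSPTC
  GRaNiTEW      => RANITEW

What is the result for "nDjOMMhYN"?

DJOMMHYN

The transformation: delete the first character, then convert every letter to uppercase.
On "nDjOMMhYN": the first step gives "DjOMMhYN", and the second then gives "DJOMMHYN".
(Check on "AbBWCFofQspTc": → "bBWCFofQspTc" → "BBWCFOFQSPTC" ✓)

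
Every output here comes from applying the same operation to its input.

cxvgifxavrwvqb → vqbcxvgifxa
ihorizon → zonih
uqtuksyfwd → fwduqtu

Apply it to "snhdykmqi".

mqisnh

What's happening: move the last 3 characters to the front (rotate right by 3), then delete the last 3 characters.
Working it through for "snhdykmqi": intermediate "mqisnhdyk", final "mqisnh".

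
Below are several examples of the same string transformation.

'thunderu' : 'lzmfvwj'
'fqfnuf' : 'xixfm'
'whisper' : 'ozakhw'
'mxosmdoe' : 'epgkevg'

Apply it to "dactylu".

The rule is to delete the last character, then shift every letter 8 places backward in the alphabet (wrapping around).
For "dactylu", step one produces "dactyl"; step two turns that into "vsulqd".

vsulqd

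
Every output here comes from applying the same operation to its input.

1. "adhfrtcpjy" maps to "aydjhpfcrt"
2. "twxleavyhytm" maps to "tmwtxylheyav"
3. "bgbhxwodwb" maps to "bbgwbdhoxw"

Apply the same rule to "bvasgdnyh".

bhvyansdg

What's happening: take characters alternately from the front and the back (1st, last, 2nd, 2nd-last, ...).
Applying that to "bvasgdnyh" gives "bhvyansdg".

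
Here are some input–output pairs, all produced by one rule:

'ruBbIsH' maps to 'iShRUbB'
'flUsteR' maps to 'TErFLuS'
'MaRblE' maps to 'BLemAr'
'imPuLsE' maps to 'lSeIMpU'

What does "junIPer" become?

Rule — flip the case of every letter, then move the last 3 characters to the front (rotate right by 3).
For "junIPer", step one produces "JUNipER"; step two turns that into "pERJUNi".

pERJUNi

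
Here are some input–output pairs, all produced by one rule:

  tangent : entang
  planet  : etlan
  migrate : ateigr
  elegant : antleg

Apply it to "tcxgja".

jacxg

The rule is to delete the first character, then move the first 3 characters to the end (rotate left by 3).
Starting from "tcxgja": after the first operation, "cxgja"; after the second, "jacxg".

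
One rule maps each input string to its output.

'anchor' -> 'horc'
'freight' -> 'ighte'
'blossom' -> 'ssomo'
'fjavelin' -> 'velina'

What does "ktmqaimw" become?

qaimwm

Looking at the pairs, the operation is to delete the first 2 characters, then move the first character to the end.
For "ktmqaimw" the result is "qaimwm".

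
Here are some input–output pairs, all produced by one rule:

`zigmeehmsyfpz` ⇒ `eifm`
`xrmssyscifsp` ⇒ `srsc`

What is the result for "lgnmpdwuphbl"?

In each case the input is transformed by: keep one character in every 3, starting at position 2 (positions 2nd, 5th, 8th, ...), then swap each adjacent pair of characters (1↔2, 3↔4, ...).
"lgnmpdwuphbl" → "gpub" → "pgbu".

pgbu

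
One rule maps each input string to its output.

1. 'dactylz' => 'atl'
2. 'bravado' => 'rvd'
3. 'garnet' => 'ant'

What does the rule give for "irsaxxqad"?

raxa

The pattern: keep every other character starting from the second (positions 2nd, 4th, 6th, ...).
Applying that to "irsaxxqad" gives "raxa".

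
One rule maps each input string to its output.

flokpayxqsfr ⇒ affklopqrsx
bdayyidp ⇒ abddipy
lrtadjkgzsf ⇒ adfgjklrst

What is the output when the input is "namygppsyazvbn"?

The pattern: sort the characters into alphabetical order, then delete the last character.
On "namygppsyazvbn" that produces "aabgmnnppsvyy".

aabgmnnppsvyy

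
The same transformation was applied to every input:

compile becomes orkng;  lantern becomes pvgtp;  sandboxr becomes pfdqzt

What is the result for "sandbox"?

The rule is to delete the first 2 characters, then shift every letter 2 places forward in the alphabet (wrapping around).
Applying that to "sandbox" gives "pfdqz".

pfdqz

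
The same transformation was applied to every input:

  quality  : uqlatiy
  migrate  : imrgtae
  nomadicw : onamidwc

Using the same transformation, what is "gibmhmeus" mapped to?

igmbmhues

The transformation: swap each adjacent pair of characters (1↔2, 3↔4, ...).
Doing the same to "gibmhmeus": "igmbmhues".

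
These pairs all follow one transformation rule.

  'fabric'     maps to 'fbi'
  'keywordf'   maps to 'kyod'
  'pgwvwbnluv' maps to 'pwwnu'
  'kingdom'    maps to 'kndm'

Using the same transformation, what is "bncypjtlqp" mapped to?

bcptq

The transformation: keep every other character starting from the first (positions 1st, 3rd, 5th, ...).
For "bncypjtlqp" the result is "bcptq".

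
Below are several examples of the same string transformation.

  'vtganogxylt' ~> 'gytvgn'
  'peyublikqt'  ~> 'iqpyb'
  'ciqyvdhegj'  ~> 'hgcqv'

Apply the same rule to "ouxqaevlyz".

vyoxa

The pattern: keep every other character starting from the first (positions 1st, 3rd, 5th, ...), then move the first 3 characters to the end (rotate left by 3).
On "ouxqaevlyz": the first step gives "oxavy", and the second then gives "vyoxa".
(Check on "ciqyvdhegj": → "cqvhg" → "hgcqv" ✓)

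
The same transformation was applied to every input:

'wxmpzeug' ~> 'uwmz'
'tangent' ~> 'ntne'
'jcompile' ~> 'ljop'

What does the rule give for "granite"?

tgai

Looking at the pairs, the operation is to move the last 2 characters to the front (rotate right by 2), then keep every other character starting from the first (positions 1st, 3rd, 5th, ...).
For "granite" the result is "tgai".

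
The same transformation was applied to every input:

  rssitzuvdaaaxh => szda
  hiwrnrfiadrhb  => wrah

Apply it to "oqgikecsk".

gek

What's happening: keep one character in every 3, starting at position 3 (positions 3rd, 6th, 9th, ...).
"oqgikecsk" → "gek".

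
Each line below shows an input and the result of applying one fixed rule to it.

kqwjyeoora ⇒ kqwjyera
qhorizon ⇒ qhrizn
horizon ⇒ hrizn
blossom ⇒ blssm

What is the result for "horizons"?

hrizns

In each case the input is transformed by: remove every "o".
Applying that to "horizons" gives "hrizns".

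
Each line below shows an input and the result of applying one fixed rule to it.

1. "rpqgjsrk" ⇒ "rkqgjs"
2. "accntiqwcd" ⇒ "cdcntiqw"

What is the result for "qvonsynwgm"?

gmonsynw

Rule — delete the first 2 characters, then move the last 2 characters to the front (rotate right by 2).
On "qvonsynwgm": the first step gives "onsynwgm", and the second then gives "gmonsynw".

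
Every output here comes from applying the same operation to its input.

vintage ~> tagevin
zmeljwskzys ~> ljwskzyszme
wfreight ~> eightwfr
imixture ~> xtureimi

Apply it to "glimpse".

mpsegli

Looking at the pairs, the operation is to move the first 3 characters to the end (rotate left by 3).
On "glimpse" that produces "mpsegli".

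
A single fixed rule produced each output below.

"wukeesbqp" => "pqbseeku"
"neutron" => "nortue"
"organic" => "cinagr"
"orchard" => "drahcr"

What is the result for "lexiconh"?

hnocixe

The rule is to delete the first character, then reverse the string.
Applying both steps to "lexiconh": "exiconh", then "hnocixe".
(Check on "organic": → "rganic" → "cinagr" ✓)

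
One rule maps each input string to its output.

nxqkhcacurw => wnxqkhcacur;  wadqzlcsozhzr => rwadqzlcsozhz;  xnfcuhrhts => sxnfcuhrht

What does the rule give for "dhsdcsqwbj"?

The rule is to move the last character to the front.
On "dhsdcsqwbj" that produces "jdhsdcsqwb".

jdhsdcsqwb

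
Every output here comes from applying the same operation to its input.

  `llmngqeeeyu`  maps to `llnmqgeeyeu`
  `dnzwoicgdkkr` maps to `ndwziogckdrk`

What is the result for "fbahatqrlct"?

bfhatarqclt

Rule — swap each adjacent pair of characters (1↔2, 3↔4, ...).
Doing the same to "fbahatqrlct": "bfhatarqclt".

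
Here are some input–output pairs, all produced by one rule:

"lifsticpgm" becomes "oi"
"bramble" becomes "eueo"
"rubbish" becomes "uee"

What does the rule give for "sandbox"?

In each case the input is transformed by: shift every letter 3 places forward in the alphabet (wrapping around), then keep only the vowels.
On "sandbox" that produces "ea".

ea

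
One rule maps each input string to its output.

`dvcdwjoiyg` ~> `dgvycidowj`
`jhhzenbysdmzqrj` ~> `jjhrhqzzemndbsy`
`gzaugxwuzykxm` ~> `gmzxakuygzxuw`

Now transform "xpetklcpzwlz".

xzplewtzkplc

Rule — take characters alternately from the front and the back (1st, last, 2nd, 2nd-last, ...).
On "xpetklcpzwlz" that produces "xzplewtzkplc".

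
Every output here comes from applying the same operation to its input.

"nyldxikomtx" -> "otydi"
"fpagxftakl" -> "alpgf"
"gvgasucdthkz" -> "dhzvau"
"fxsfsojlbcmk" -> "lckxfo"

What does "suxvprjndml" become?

nmuvr

The rule is to keep every other character starting from the second (positions 2nd, 4th, 6th, ...), then move the first 3 characters to the end (rotate left by 3).
"suxvprjndml" → "uvrnm" → "nmuvr".
(Check on "fpagxftakl": → "pgfal" → "alpgf" ✓)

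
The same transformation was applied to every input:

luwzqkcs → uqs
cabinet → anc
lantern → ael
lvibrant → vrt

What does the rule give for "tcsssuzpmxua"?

The rule is to move the first character to the end, then keep one character in every 3, starting at position 1 (positions 1st, 4th, 7th, ...).
For "tcsssuzpmxua", step one produces "csssuzpmxuat"; step two turns that into "cspu".

cspu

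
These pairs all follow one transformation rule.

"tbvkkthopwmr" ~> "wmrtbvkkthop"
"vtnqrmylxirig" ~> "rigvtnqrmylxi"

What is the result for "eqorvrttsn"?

tsneqorvrt

Looking at the pairs, the operation is to move the last 3 characters to the front (rotate right by 3).
"eqorvrttsn" → "tsneqorvrt".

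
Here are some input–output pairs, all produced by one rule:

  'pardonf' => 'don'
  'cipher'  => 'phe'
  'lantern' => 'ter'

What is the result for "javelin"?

The transformation: move the last character to the front, then keep only the last 3 characters.
Starting from "javelin": after the first operation, "njaveli"; after the second, "eli".

eli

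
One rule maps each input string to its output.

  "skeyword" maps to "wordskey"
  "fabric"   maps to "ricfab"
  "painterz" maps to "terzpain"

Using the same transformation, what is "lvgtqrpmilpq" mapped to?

Looking at the pairs, the operation is to swap the front and back halves of the string.
Doing the same to "lvgtqrpmilpq": "pmilpqlvgtqr".

pmilpqlvgtqr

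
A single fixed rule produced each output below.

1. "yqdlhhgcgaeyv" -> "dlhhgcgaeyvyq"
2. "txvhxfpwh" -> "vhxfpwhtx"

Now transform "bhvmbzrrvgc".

What's happening: move the first 2 characters to the end (rotate left by 2).
For "bhvmbzrrvgc" the result is "vmbzrrvgcbh".

vmbzrrvgcbh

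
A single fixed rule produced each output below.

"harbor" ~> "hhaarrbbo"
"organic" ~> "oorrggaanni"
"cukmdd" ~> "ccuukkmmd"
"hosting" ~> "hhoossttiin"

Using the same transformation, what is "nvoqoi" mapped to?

nnvvooqqo

Each output is the input with this applied: double every character, then delete the last 3 characters.
Working it through for "nvoqoi": intermediate "nnvvooqqooii", final "nnvvooqqo".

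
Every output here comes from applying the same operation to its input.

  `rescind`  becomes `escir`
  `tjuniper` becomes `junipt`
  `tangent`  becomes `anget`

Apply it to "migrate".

Each output is the input with this applied: delete the last 2 characters, then move the first character to the end.
"migrate" → "migra" → "igram".
(Check on "tjuniper": → "tjunip" → "junipt" ✓)

igram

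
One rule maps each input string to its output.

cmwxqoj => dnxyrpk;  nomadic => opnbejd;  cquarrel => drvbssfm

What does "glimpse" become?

What's happening: shift every letter 1 place forward in the alphabet (wrapping around).
So "glimpse" becomes "hmjnqtf".

hmjnqtf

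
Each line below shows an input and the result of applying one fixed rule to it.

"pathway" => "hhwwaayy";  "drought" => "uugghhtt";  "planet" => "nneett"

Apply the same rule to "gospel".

Looking at the pairs, the operation is to delete the first 3 characters, then double every character.
"gospel" → "pel" → "ppeell".

ppeell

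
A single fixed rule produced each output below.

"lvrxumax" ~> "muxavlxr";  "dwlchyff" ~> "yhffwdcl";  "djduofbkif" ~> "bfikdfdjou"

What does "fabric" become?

irfcba

Rule — swap the front and back halves of the string, then swap each adjacent pair of characters (1↔2, 3↔4, ...).
Applying that to "fabric" gives "irfcba".
(Check on "dwlchyff": → "hyffdwlc" → "yhffwdcl" ✓)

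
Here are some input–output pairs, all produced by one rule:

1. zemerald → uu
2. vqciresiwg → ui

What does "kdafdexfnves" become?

auui

The rule is to shift every letter 10 places backward in the alphabet (wrapping around), then keep only the vowels.
On "kdafdexfnves": the first step gives "atqvtunvdlui", and the second then gives "auui".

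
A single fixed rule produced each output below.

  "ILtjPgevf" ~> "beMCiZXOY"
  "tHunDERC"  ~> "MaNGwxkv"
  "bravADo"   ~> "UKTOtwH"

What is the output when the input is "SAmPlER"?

Rule — flip the case of every letter, then shift every letter 7 places backward in the alphabet (wrapping around).
On "SAmPlER" that produces "ltFiExk".

ltFiExk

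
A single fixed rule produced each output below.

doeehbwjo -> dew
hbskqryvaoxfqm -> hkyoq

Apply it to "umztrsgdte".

The rule is to keep one character in every 3, starting at position 1 (positions 1st, 4th, 7th, ...).
On "umztrsgdte" that produces "utge".

utge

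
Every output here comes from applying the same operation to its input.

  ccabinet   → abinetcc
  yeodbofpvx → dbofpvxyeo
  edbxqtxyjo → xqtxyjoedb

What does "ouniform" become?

niformou

The pattern: swap the front and back halves of the string, then move the last 2 characters to the front (rotate right by 2).
For "ouniform", step one produces "formouni"; step two turns that into "niformou".
(Check on "edbxqtxyjo": → "txyjoedbxq" → "xqtxyjoedb" ✓)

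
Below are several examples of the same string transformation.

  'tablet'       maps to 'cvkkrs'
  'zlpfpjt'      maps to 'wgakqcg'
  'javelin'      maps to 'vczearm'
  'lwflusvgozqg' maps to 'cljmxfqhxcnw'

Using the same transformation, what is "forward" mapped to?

nriuwfi

The rule is to move the first 3 characters to the end (rotate left by 3), then shift every letter 9 places backward in the alphabet (wrapping around).
Starting from "forward": after the first operation, "wardfor"; after the second, "nriuwfi".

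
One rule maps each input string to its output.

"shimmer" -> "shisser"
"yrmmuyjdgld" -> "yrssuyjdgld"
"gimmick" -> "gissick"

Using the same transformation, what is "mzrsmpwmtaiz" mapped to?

szrsspwstaiz

The pattern: replace every "m" with "s".
On "mzrsmpwmtaiz" that produces "szrsspwstaiz".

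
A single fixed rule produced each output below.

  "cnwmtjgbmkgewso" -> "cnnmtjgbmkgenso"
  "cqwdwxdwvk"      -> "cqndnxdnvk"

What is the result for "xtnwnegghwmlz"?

What's happening: replace every "w" with "n".
On "xtnwnegghwmlz" that produces "xtnnnegghnmlz".

xtnnnegghnmlz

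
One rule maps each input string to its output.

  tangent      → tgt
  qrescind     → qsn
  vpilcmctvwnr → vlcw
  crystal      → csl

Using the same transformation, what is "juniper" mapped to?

The rule is to keep one character in every 3, starting at position 1 (positions 1st, 4th, 7th, ...).
"juniper" → "jir".

jir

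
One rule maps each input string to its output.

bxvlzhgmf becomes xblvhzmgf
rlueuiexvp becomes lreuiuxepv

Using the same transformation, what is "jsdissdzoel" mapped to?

Rule — swap each adjacent pair of characters (1↔2, 3↔4, ...).
So "jsdissdzoel" becomes "sjidsszdeol".

sjidsszdeol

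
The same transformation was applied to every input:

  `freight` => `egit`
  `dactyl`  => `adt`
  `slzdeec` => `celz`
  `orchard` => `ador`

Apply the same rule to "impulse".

Looking at the pairs, the operation is to sort the characters into alphabetical order, then keep every other character starting from the first (positions 1st, 3rd, 5th, ...).
On "impulse": the first step gives "eilmpsu", and the second then gives "elpu".

elpu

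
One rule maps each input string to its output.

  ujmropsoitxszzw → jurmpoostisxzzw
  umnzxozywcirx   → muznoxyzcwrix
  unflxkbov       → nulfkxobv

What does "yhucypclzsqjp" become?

hycupylcszjqp

Rule — swap each adjacent pair of characters (1↔2, 3↔4, ...).
Doing the same to "yhucypclzsqjp": "hycupylcszjqp".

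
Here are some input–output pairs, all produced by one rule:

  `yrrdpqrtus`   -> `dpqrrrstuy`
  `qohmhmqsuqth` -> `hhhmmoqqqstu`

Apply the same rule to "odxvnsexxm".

demnosvxxx

In each case the input is transformed by: sort the characters into alphabetical order.
Applying that to "odxvnsexxm" gives "demnosvxxx".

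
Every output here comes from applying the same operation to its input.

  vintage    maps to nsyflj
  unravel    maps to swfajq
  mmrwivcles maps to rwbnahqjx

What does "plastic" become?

qfxynh

Each output is the input with this applied: delete the first character, then shift every letter 5 places forward in the alphabet (wrapping around).
On "plastic" that produces "qfxynh".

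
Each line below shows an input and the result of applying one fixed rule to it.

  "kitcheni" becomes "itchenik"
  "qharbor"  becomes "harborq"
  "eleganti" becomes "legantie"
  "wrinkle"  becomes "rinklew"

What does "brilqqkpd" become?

rilqqkpdb

Rule — move the first character to the end.
On "brilqqkpd" that produces "rilqqkpdb".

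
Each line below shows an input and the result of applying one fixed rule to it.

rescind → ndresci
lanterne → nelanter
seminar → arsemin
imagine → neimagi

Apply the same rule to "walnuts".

tswalnu

Each output is the input with this applied: move the last 2 characters to the front (rotate right by 2).
For "walnuts" the result is "tswalnu".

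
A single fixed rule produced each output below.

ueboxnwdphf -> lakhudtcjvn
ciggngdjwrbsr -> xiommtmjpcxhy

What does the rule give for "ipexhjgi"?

The pattern: shift every letter 6 places forward in the alphabet (wrapping around), then move the last character to the front.
Starting from "ipexhjgi": after the first operation, "ovkdnpmo"; after the second, "oovkdnpm".

oovkdnpm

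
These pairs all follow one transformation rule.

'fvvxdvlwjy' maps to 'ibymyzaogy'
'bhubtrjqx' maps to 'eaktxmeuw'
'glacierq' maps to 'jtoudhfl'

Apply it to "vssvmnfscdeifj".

ymvivlyhpgqfiv

In each case the input is transformed by: take characters alternately from the front and the back (1st, last, 2nd, 2nd-last, ...), then shift every letter 3 places forward in the alphabet (wrapping around).
Working it through for "vssvmnfscdeifj": intermediate "vjsfsivemdncfs", final "ymvivlyhpgqfiv".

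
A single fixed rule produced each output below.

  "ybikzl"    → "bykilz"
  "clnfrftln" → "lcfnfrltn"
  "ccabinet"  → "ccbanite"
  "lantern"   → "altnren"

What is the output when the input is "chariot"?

In each case the input is transformed by: swap each adjacent pair of characters (1↔2, 3↔4, ...).
So "chariot" becomes "hcraoit".

hcraoit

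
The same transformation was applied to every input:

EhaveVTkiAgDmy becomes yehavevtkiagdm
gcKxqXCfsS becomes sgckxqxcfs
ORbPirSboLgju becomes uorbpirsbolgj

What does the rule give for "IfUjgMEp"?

pifujgme

Looking at the pairs, the operation is to move the last character to the front, then convert every letter to lowercase.
For "IfUjgMEp" the result is "pifujgme".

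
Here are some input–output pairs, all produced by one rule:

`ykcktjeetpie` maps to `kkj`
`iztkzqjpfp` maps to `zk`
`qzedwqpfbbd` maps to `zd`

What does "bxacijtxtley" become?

xcj

The rule is to keep every other character starting from the second (positions 2nd, 4th, 6th, ...), then delete the last 3 characters.
"bxacijtxtley" → "xcjxly" → "xcj".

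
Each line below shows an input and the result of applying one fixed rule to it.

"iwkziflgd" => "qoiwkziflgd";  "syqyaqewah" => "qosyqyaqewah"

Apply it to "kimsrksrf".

Each output is the input with this applied: prepend "qo".
"kimsrksrf" → "qokimsrksrf".

qokimsrksrf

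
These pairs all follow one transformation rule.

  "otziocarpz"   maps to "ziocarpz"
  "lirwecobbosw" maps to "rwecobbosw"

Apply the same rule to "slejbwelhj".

Looking at the pairs, the operation is to delete the first 2 characters.
"slejbwelhj" → "ejbwelhj".

ejbwelhj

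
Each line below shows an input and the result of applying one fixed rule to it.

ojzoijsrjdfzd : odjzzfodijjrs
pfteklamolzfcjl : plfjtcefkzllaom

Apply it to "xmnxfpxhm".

xmmhnxxpf

Each output is the input with this applied: take characters alternately from the front and the back (1st, last, 2nd, 2nd-last, ...).
Doing the same to "xmnxfpxhm": "xmmhnxxpf".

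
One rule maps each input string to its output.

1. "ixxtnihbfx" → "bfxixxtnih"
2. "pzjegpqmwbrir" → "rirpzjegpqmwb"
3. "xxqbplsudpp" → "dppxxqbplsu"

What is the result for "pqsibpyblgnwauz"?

auzpqsibpyblgnw

The pattern: move the last 3 characters to the front (rotate right by 3).
Doing the same to "pqsibpyblgnwauz": "auzpqsibpyblgnw".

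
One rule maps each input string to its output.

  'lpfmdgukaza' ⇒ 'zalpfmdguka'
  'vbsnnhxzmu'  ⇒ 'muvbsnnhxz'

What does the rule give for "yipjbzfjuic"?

What's happening: move the last 2 characters to the front (rotate right by 2).
For "yipjbzfjuic" the result is "icyipjbzfju".

icyipjbzfju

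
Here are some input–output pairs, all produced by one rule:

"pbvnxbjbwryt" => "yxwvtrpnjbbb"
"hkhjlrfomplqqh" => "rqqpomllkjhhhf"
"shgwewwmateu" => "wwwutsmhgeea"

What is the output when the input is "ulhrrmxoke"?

xurromlkhe

The rule is to sort the characters into reverse alphabetical order.
Applying that to "ulhrrmxoke" gives "xurromlkhe".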